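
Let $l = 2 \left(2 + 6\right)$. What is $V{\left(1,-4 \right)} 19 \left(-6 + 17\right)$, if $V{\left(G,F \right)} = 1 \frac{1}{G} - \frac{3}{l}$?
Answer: $\frac{2717}{16} \approx 169.81$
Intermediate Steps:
$l = 16$ ($l = 2 \cdot 8 = 16$)
$V{\left(G,F \right)} = - \frac{3}{16} + \frac{1}{G}$ ($V{\left(G,F \right)} = 1 \frac{1}{G} - \frac{3}{16} = \frac{1}{G} - \frac{3}{16} = - \frac{3}{16} + \frac{1}{G}$)
$V{\left(1,-4 \right)} 19 \left(-6 + 17\right) = \left(- \frac{3}{16} + 1^{-1}\right) 19 \left(-6 + 17\right) = \left(- \frac{3}{16} + 1\right) 19 \cdot 11 = \frac{13}{16} \cdot 209 = \frac{2717}{16}$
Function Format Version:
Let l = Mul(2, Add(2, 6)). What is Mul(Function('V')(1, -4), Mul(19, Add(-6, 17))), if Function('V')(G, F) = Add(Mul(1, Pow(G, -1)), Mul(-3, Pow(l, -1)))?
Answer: Rational(2717, 16) ≈ 169.81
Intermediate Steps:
l = 16 (l = Mul(2, 8) = 16)
Function('V')(G, F) = Add(Rational(-3, 16), Pow(G, -1)) (Function('V')(G, F) = Add(Mul(1, Pow(G, -1)), Mul(-3, Pow(16, -1))) = Add(Pow(G, -1), Mul(-3, Rational(1, 16))) = Add(Pow(G, -1), Rational(-3, 16)) = Add(Rational(-3, 16), Pow(G, -1)))
Mul(Function('V')(1, -4), Mul(19, Add(-6, 17))) = Mul(Add(Rational(-3, 16), Pow(1, -1)), Mul(19, Add(-6, 17))) = Mul(Add(Rational(-3, 16), 1), Mul(19, 11)) = Mul(Rational(13, 16), 209) = Rational(2717, 16)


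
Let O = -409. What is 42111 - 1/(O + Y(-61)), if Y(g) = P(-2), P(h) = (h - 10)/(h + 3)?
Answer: 17728732/421 ≈ 42111.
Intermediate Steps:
P(h) = (-10 + h)/(3 + h)
Y(g) = -12 (Y(g) = (-10 - 2)/(3 - 2) = -12/1 = 1*(-12) = -12)
42111 - 1/(O + Y(-61)) = 42111 - 1/(-409 - 12) = 42111 - 1/(-421) = 42111 - 1*(-1/421) = 42111 + 1/421 = 17728732/421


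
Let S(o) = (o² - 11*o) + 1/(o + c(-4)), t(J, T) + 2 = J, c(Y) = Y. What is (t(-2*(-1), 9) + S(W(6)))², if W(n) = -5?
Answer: 516961/81 ≈ 6382.2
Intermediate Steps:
t(J, T) = -2 + J
S(o) = o² + 1/(-4 + o) - 11*o (S(o) = (o² - 11*o) + 1/(o - 4) = (o² - 11*o) + 1/(-4 + o) = o² + 1/(-4 + o) - 11*o)
(t(-2*(-1), 9) + S(W(6)))² = ((-2 - 2*(-1)) + (1 + (-5)³ - 15*(-5)² + 44*(-5))/(-4 - 5))² = ((-2 + 2) + (1 - 125 - 15*25 - 220)/(-9))² = (0 - (1 - 125 - 375 - 220)/9)² = (0 - ⅑*(-719))² = (0 + 719/9)² = (719/9)² = 516961/81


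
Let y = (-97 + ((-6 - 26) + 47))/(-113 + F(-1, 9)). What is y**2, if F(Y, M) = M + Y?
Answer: 6724/11025 ≈ 0.60989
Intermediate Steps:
y = 82/105 (y = (-97 + ((-6 - 26) + 47))/(-113 + (9 - 1)) = (-97 + (-32 + 47))/(-113 + 8) = (-97 + 15)/(-105) = -82*(-1/105) = 82/105 ≈ 0.78095)
y**2 = (82/105)**2 = 6724/11025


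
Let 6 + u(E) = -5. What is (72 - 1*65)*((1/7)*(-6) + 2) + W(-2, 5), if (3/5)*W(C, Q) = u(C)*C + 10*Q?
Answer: 128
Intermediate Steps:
u(E) = -11 (u(E) = -6 - 5 = -11)
W(C, Q) = -55*C/3 + 50*Q/3 (W(C, Q) = 5*(-11*C + 10*Q)/3 = -55*C/3 + 50*Q/3)
(72 - 1*65)*((1/7)*(-6) + 2) + W(-2, 5) = (72 - 1*65)*((1/7)*(-6) + 2) + (-55/3*(-2) + (50/3)*5) = (72 - 65)*((1*(1/7))*(-6) + 2) + (110/3 + 250/3) = 7*((1/7)*(-6) + 2) + 120 = 7*(-6/7 + 2) + 120 = 7*(8/7) + 120 = 8 + 120 = 128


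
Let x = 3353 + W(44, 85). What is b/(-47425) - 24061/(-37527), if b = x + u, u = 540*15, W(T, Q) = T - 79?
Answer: 101801377/254245425 ≈ 0.40041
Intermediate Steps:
W(T, Q) = -79 + T
u = 8100
x = 3318 (x = 3353 + (-79 + 44) = 3353 - 35 = 3318)
b = 11418 (b = 3318 + 8100 = 11418)
b/(-47425) - 24061/(-37527) = 11418/(-47425) - 24061/(-37527) = 11418*(-1/47425) - 24061*(-1/37527) = -11418/47425 + 24061/37527 = 101801377/254245425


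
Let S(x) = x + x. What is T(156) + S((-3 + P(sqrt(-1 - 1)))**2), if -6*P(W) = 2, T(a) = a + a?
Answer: 3008/9 ≈ 334.22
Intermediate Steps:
T(a) = 2*a
P(W) = -1/3 (P(W) = -1/6*2 = -1/3)
S(x) = 2*x
T(156) + S((-3 + P(sqrt(-1 - 1)))**2) = 2*156 + 2*(-3 - 1/3)**2 = 312 + 2*(-10/3)**2 = 312 + 2*(100/9) = 312 + 200/9 = 3008/9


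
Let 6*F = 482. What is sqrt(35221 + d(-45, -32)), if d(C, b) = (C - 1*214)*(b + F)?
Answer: 2*sqrt(51081)/3 ≈ 150.67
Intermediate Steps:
F = 241/3 (F = (1/6)*482 = 241/3 ≈ 80.333)
d(C, b) = (-214 + C)*(241/3 + b) (d(C, b) = (C - 1*214)*(b + 241/3) = (C - 214)*(241/3 + b) = (-214 + C)*(241/3 + b))
sqrt(35221 + d(-45, -32)) = sqrt(35221 + (-51574/3 - 214*(-32) + (241/3)*(-45) - 45*(-32))) = sqrt(35221 + (-51574/3 + 6848 - 3615 + 1440)) = sqrt(35221 - 37555/3) = sqrt(68108/3) = 2*sqrt(51081)/3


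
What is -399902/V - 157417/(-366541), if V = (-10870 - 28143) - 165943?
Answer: 89422018817/37562388598 ≈ 2.3806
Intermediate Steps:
V = -204956 (V = -39013 - 165943 = -204956)
-399902/V - 157417/(-366541) = -399902/(-204956) - 157417/(-366541) = -399902*(-1/204956) - 157417*(-1/366541) = 199951/102478 + 157417/366541 = 89422018817/37562388598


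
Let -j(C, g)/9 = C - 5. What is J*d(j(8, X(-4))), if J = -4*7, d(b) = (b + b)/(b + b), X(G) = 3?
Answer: -28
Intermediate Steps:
j(C, g) = 45 - 9*C (j(C, g) = -9*(C - 5) = -9*(-5 + C) = 45 - 9*C)
d(b) = 1 (d(b) = (2*b)/((2*b)) = (2*b)*(1/(2*b)) = 1)
J = -28
J*d(j(8, X(-4))) = -28*1 = -28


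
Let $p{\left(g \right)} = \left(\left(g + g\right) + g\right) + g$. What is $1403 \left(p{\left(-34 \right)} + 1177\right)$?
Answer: $1460523$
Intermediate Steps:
$p{\left(g \right)} = 4 g$ ($p{\left(g \right)} = \left(2 g + g\right) + g = 3 g + g = 4 g$)
$1403 \left(p{\left(-34 \right)} + 1177\right) = 1403 \left(4 \left(-34\right) + 1177\right) = 1403 \left(-136 + 1177\right) = 1403 \cdot 1041 = 1460523$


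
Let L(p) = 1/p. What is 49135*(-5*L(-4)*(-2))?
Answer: -245675/2 ≈ -1.2284e+5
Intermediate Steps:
L(p) = 1/p
49135*(-5*L(-4)*(-2)) = 49135*(-5/(-4)*(-2)) = 49135*(-5*(-¼)*(-2)) = 49135*((5/4)*(-2)) = 49135*(-5/2) = -245675/2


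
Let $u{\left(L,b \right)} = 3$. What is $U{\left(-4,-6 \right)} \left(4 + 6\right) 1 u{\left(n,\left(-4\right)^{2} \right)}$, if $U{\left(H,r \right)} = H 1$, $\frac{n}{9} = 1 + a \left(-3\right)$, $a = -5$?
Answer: $-120$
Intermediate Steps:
$n = 144$ ($n = 9 \left(1 - -15\right) = 9 \left(1 + 15\right) = 9 \cdot 16 = 144$)
$U{\left(H,r \right)} = H$
$U{\left(-4,-6 \right)} \left(4 + 6\right) 1 u{\left(n,\left(-4\right)^{2} \right)} = - 4 \left(4 + 6\right) 1 \cdot 3 = - 4 \cdot 10 \cdot 1 \cdot 3 = \left(-4\right) 10 \cdot 3 = \left(-40\right) 3 = -120$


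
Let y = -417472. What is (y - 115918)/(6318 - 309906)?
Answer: 266695/151794 ≈ 1.7570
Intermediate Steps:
(y - 115918)/(6318 - 309906) = (-417472 - 115918)/(6318 - 309906) = -533390/(-303588) = -533390*(-1/303588) = 266695/151794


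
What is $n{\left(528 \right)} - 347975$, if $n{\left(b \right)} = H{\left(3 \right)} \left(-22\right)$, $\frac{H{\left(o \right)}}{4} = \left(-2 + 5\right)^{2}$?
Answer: $-348767$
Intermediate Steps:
$H{\left(o \right)} = 36$ ($H{\left(o \right)} = 4 \left(-2 + 5\right)^{2} = 4 \cdot 3^{2} = 4 \cdot 9 = 36$)
$n{\left(b \right)} = -792$ ($n{\left(b \right)} = 36 \left(-22\right) = -792$)
$n{\left(528 \right)} - 347975 = -792 - 347975 = -348767$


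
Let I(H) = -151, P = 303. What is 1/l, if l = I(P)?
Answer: -1/151 ≈ -0.0066225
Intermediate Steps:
l = -151
1/l = 1/(-151) = -1/151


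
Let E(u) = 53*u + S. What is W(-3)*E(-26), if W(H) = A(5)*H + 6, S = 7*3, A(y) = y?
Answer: 12213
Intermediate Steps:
S = 21
E(u) = 21 + 53*u (E(u) = 53*u + 21 = 21 + 53*u)
W(H) = 6 + 5*H (W(H) = 5*H + 6 = 6 + 5*H)
W(-3)*E(-26) = (6 + 5*(-3))*(21 + 53*(-26)) = (6 - 15)*(21 - 1378) = -9*(-1357) = 12213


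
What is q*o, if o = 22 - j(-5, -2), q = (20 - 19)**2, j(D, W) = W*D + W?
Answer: 14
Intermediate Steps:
j(D, W) = W + D*W (j(D, W) = D*W + W = W + D*W)
q = 1 (q = 1**2 = 1)
o = 14 (o = 22 - (-2)*(1 - 5) = 22 - (-2)*(-4) = 22 - 1*8 = 22 - 8 = 14)
q*o = 1*14 = 14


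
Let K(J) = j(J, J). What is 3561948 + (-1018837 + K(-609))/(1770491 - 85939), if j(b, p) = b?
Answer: 3000142803925/842276 ≈ 3.5619e+6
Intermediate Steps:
K(J) = J
3561948 + (-1018837 + K(-609))/(1770491 - 85939) = 3561948 + (-1018837 - 609)/(1770491 - 85939) = 3561948 - 1019446/1684552 = 3561948 - 1019446*1/1684552 = 3561948 - 509723/842276 = 3000142803925/842276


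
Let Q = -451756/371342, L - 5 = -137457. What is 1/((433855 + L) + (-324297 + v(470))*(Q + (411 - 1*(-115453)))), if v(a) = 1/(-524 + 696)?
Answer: -15967706/599965092480238421 ≈ -2.6614e-11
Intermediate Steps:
L = -137452 (L = 5 - 137457 = -137452)
Q = -225878/185671 (Q = -451756*1/371342 = -225878/185671 ≈ -1.2165)
v(a) = 1/172
1/((433855 + L) + (-324297 + v(470))*(Q + (411 - 1*(-115453)))) = 1/((433855 - 137452) + (-324297 + 1/172)*(-225878/185671 + (411 - 1*(-115453)))) = 1/(296403 - 55779083*(-225878/185671 + (411 + 115453))/172) = 1/(296403 - 55779083*(-225878/185671 + 115864)/172) = 1/(296403 - 55779083/172*21512358866/185671) = 1/(296403 - 599969825356199939/15967706) = 1/(-599965092480238421/15967706) = -15967706/599965092480238421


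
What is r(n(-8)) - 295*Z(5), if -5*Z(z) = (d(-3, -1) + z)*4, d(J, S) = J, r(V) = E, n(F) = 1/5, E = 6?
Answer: 478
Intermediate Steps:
n(F) = ⅕
r(V) = 6
Z(z) = 12/5 - 4*z/5 (Z(z) = -(-3 + z)*4/5 = -(-12 + 4*z)/5 = 12/5 - 4*z/5)
r(n(-8)) - 295*Z(5) = 6 - 295*(12/5 - ⅘*5) = 6 - 295*(12/5 - 4) = 6 - 295*(-8)/5 = 6 - 1*(-472) = 6 + 472 = 478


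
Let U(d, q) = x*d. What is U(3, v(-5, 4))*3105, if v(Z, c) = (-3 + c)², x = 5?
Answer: 46575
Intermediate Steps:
U(d, q) = 5*d
U(3, v(-5, 4))*3105 = (5*3)*3105 = 15*3105 = 46575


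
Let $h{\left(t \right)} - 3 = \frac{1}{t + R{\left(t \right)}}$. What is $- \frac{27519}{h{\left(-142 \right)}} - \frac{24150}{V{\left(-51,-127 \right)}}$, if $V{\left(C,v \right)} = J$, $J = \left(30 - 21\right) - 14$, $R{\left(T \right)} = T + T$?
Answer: $- \frac{5555184}{1277} \approx -4350.2$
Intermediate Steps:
$R{\left(T \right)} = 2 T$
$J = -5$ ($J = 9 - 14 = -5$)
$V{\left(C,v \right)} = -5$
$h{\left(t \right)} = 3 + \frac{1}{3 t}$ ($h{\left(t \right)} = 3 + \frac{1}{t + 2 t} = 3 + \frac{1}{3 t}$)
$- \frac{27519}{h{\left(-142 \right)}} - \frac{24150}{V{\left(-51,-127 \right)}} = - \frac{27519}{3 + \frac{1}{3 \left(-142\right)}} - \frac{24150}{-5} = - \frac{27519}{3 + \frac{1}{3} \left(- \frac{1}{142}\right)} - -4830 = - \frac{27519}{3 - \frac{1}{426}} + 4830 = - \frac{27519}{\frac{1277}{426}} + 4830 = \left(-27519\right) \frac{426}{1277} + 4830 = - \frac{11723094}{1277} + 4830 = - \frac{5555184}{1277}$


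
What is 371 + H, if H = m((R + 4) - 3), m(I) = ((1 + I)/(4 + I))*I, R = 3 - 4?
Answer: 371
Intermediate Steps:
R = -1
m(I) = I*(1 + I)/(4 + I) (m(I) = ((1 + I)/(4 + I))*I = I*(1 + I)/(4 + I))
H = 0 (H = ((-1 + 4) - 3)*(1 + ((-1 + 4) - 3))/(4 + ((-1 + 4) - 3)) = (3 - 3)*(1 + (3 - 3))/(4 + (3 - 3)) = 0*(1 + 0)/(4 + 0) = 0*1/4 = 0*(¼)*1 = 0)
371 + H = 371 + 0 = 371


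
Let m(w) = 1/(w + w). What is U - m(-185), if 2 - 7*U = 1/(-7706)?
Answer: 1439188/4989635 ≈ 0.28844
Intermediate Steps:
U = 15413/53942 (U = 2/7 - 1/7/(-7706) = 2/7 - 1/7*(-1/7706) = 2/7 + 1/53942 = 15413/53942 ≈ 0.28573)
m(w) = 1/(2*w)
U - m(-185) = 15413/53942 - 1/(2*(-185)) = 15413/53942 - (-1)/(2*185) = 15413/53942 - 1*(-1/370) = 15413/53942 + 1/370 = 1439188/4989635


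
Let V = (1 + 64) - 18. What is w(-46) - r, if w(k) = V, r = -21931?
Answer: 21978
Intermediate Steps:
V = 47 (V = 65 - 18 = 47)
w(k) = 47
w(-46) - r = 47 - 1*(-21931) = 47 + 21931 = 21978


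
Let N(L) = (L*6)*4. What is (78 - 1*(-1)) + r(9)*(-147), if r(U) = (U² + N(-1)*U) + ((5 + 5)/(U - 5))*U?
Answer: 33233/2 ≈ 16617.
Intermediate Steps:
N(L) = 24*L (N(L) = (6*L)*4 = 24*L)
r(U) = U² - 24*U + 10*U/(-5 + U) (r(U) = (U² + (24*(-1))*U) + ((5 + 5)/(U - 5))*U = (U² - 24*U) + (10/(-5 + U))*U = (U² - 24*U) + 10*U/(-5 + U) = U² - 24*U + 10*U/(-5 + U))
(78 - 1*(-1)) + r(9)*(-147) = (78 - 1*(-1)) + (9*(130 + 9² - 29*9)/(-5 + 9))*(-147) = (78 + 1) + (9*(130 + 81 - 261)/4)*(-147) = 79 + (9*(¼)*(-50))*(-147) = 79 - 225/2*(-147) = 79 + 33075/2 = 33233/2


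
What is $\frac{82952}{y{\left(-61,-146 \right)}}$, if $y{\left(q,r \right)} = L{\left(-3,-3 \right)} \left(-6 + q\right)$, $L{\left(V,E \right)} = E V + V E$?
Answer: $- \frac{41476}{603} \approx -68.783$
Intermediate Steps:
$L{\left(V,E \right)} = 2 E V$ ($L{\left(V,E \right)} = E V + E V = 2 E V$)
$y{\left(q,r \right)} = -108 + 18 q$ ($y{\left(q,r \right)} = 2 \left(-3\right) \left(-3\right) \left(-6 + q\right) = 18 \left(-6 + q\right) = -108 + 18 q$)
$\frac{82952}{y{\left(-61,-146 \right)}} = \frac{82952}{-108 + 18 \left(-61\right)} = \frac{82952}{-108 - 1098} = \frac{82952}{-1206} = 82952 \left(- \frac{1}{1206}\right) = - \frac{41476}{603}$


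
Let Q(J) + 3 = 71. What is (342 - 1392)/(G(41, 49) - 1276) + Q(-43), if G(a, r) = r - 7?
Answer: 42481/617 ≈ 68.851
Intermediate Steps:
G(a, r) = -7 + r
Q(J) = 68 (Q(J) = -3 + 71 = 68)
(342 - 1392)/(G(41, 49) - 1276) + Q(-43) = (342 - 1392)/((-7 + 49) - 1276) + 68 = -1050/(42 - 1276) + 68 = -1050/(-1234) + 68 = -1050*(-1/1234) + 68 = 525/617 + 68 = 42481/617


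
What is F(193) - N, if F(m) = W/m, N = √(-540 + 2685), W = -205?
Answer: -205/193 - √2145 ≈ -47.376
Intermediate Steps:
N = √2145 ≈ 46.314
F(m) = -205/m
F(193) - N = -205/193 - √2145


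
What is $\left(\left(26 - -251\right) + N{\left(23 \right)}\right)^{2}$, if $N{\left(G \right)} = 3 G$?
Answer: $119716$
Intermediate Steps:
$\left(\left(26 - -251\right) + N{\left(23 \right)}\right)^{2} = \left(\left(26 - -251\right) + 3 \cdot 23\right)^{2} = \left(\left(26 + 251\right) + 69\right)^{2} = \left(277 + 69\right)^{2} = 346^{2} = 119716$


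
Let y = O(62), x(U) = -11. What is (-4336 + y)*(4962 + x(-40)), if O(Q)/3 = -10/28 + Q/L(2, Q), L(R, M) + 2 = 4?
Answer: -294173567/14 ≈ -2.1012e+7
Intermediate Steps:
L(R, M) = 2 (L(R, M) = -2 + 4 = 2)
O(Q) = -15/14 + 3*Q/2 (O(Q) = 3*(-10/28 + Q/2) = 3*(-10*1/28 + Q*(½)) = 3*(-5/14 + Q/2) = -15/14 + 3*Q/2)
y = 1287/14 (y = -15/14 + (3/2)*62 = -15/14 + 93 = 1287/14 ≈ 91.929)
(-4336 + y)*(4962 + x(-40)) = (-4336 + 1287/14)*(4962 - 11) = -59417/14*4951 = -294173567/14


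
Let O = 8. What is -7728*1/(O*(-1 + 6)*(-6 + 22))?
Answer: -483/40 ≈ -12.075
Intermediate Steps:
-7728*1/(O*(-1 + 6)*(-6 + 22)) = -7728*1/(8*(-1 + 6)*(-6 + 22)) = -7728/((5*8)*16) = -7728/(40*16) = -7728/640 = -7728*1/640 = -483/40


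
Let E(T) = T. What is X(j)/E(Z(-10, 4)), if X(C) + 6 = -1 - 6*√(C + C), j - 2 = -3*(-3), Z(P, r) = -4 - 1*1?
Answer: 7/5 + 6*√22/5 ≈ 7.0285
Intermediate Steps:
Z(P, r) = -5 (Z(P, r) = -4 - 1 = -5)
j = 11 (j = 2 - 3*(-3) = 2 + 9 = 11)
X(C) = -7 - 6*√2*√C (X(C) = -6 + (-1 - 6*√(C + C)) = -6 + (-1 - 6*√2*√C) = -7 - 6*√2*√C)
X(j)/E(Z(-10, 4)) = (-7 - 6*√2*√11)/(-5) = (-7 - 6*√22)*(-⅕) = 7/5 + 6*√22/5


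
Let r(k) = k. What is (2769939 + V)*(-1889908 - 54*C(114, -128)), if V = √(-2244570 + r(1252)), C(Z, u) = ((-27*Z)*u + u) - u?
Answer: -64165758812316 - 162155308*I*√45782 ≈ -6.4166e+13 - 3.4696e+10*I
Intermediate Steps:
C(Z, u) = -27*Z*u (C(Z, u) = (-27*Z*u + u) - u = (u - 27*Z*u) - u = -27*Z*u)
V = 7*I*√45782 (V = √(-2244570 + 1252) = √(-2243318) = 7*I*√45782 ≈ 1497.8*I)
(2769939 + V)*(-1889908 - 54*C(114, -128)) = (2769939 + 7*I*√45782)*(-1889908 - (-1458)*114*(-128)) = (2769939 + 7*I*√45782)*(-1889908 - 54*393984) = (2769939 + 7*I*√45782)*(-1889908 - 21275136) = (2769939 + 7*I*√45782)*(-23165044) = -64165758812316 - 162155308*I*√45782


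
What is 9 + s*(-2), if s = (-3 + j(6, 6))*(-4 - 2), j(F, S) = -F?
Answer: -99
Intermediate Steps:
s = 54 (s = (-3 - 1*6)*(-4 - 2) = (-3 - 6)*(-6) = -9*(-6) = 54)
9 + s*(-2) = 9 + 54*(-2) = 9 - 108 = -99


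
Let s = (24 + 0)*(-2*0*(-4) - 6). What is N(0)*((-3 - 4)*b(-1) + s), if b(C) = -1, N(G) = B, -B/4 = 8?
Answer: 4384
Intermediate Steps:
B = -32 (B = -4*8 = -32)
N(G) = -32
s = -144 (s = 24*(0*(-4) - 6) = 24*(0 - 6) = 24*(-6) = -144)
N(0)*((-3 - 4)*b(-1) + s) = -32*((-3 - 4)*(-1) - 144) = -32*(-7*(-1) - 144) = -32*(7 - 144) = -32*(-137) = 4384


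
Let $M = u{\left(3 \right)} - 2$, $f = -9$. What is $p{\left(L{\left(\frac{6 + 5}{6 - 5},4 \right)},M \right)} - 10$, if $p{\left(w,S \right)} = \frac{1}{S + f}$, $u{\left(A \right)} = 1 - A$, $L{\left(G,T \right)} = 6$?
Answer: $- \frac{131}{13} \approx -10.077$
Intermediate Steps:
$M = -4$ ($M = \left(1 - 3\right) - 2 = -2 - 2 = -4$)
$p{\left(w,S \right)} = \frac{1}{-9 + S}$ ($p{\left(w,S \right)} = \frac{1}{S - 9} = \frac{1}{-9 + S}$)
$p{\left(L{\left(\frac{6 + 5}{6 - 5},4 \right)},M \right)} - 10 = \frac{1}{-9 - 4} - 10 = \frac{1}{-13} - 10 = - \frac{1}{13} - 10 = - \frac{131}{13}$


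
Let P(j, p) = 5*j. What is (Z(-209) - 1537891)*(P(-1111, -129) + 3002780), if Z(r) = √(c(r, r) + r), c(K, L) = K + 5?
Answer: -4609405352475 + 2997225*I*√413 ≈ -4.6094e+12 + 6.0911e+7*I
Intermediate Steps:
c(K, L) = 5 + K
Z(r) = √(5 + 2*r) (Z(r) = √((5 + r) + r) = √(5 + 2*r))
(Z(-209) - 1537891)*(P(-1111, -129) + 3002780) = (√(5 + 2*(-209)) - 1537891)*(5*(-1111) + 3002780) = (√(5 - 418) - 1537891)*(-5555 + 3002780) = (√(-413) - 1537891)*2997225 = (I*√413 - 1537891)*2997225 = (-1537891 + I*√413)*2997225 = -4609405352475 + 2997225*I*√413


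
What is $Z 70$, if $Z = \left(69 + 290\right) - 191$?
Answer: $11760$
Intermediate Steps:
$Z = 168$ ($Z = 359 - 191 = 168$)
$Z 70 = 168 \cdot 70 = 11760$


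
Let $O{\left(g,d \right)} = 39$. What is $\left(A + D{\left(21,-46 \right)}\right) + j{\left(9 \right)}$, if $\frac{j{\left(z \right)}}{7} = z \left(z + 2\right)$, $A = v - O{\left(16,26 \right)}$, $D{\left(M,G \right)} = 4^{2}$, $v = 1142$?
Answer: $1812$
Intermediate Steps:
$D{\left(M,G \right)} = 16$
$A = 1103$ ($A = 1142 - 39 = 1103$)
$j{\left(z \right)} = 7 z \left(2 + z\right)$ ($j{\left(z \right)} = 7 z \left(z + 2\right) = 7 z \left(2 + z\right)$)
$\left(A + D{\left(21,-46 \right)}\right) + j{\left(9 \right)} = \left(1103 + 16\right) + 7 \cdot 9 \left(2 + 9\right) = 1119 + 7 \cdot 9 \cdot 11 = 1119 + 693 = 1812$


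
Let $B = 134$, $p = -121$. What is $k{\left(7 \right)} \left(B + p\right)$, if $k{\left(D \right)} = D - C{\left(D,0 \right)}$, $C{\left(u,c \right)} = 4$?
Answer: $39$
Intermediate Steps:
$k{\left(D \right)} = -4 + D$ ($k{\left(D \right)} = D - 4 = -4 + D$)
$k{\left(7 \right)} \left(B + p\right) = \left(-4 + 7\right) \left(134 - 121\right) = 3 \cdot 13 = 39$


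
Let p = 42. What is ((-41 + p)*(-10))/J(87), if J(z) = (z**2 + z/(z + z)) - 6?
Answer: -20/15127 ≈ -0.0013221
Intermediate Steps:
J(z) = -11/2 + z**2 (J(z) = (z**2 + z/((2*z))) - 6 = (z**2 + (1/(2*z))*z) - 6 = (z**2 + 1/2) - 6 = (1/2 + z**2) - 6 = -11/2 + z**2)
((-41 + p)*(-10))/J(87) = ((-41 + 42)*(-10))/(-11/2 + 87**2) = (1*(-10))/(-11/2 + 7569) = -10/15127/2 = -10*2/15127 = -20/15127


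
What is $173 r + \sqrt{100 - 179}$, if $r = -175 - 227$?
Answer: $-69546 + i \sqrt{79} \approx -69546.0 + 8.8882 i$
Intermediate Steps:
$r = -402$ ($r = -175 - 227 = -402$)
$173 r + \sqrt{100 - 179} = 173 \left(-402\right) + \sqrt{100 - 179} = -69546 + \sqrt{-79} = -69546 + i \sqrt{79}$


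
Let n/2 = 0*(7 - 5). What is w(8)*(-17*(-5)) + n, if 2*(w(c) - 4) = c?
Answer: 680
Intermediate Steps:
n = 0 (n = 2*(0*(7 - 5)) = 2*(0*2) = 2*0 = 0)
w(c) = 4 + c/2
w(8)*(-17*(-5)) + n = (4 + (½)*8)*(-17*(-5)) + 0 = (4 + 4)*85 + 0 = 8*85 + 0 = 680 + 0 = 680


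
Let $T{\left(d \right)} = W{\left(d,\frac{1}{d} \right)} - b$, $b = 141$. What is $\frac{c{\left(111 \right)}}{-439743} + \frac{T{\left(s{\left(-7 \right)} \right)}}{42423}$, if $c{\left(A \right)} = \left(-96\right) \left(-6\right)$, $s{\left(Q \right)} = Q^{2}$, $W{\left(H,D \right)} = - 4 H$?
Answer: $- \frac{57543013}{6218405763} \approx -0.0092537$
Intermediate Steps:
$c{\left(A \right)} = 576$
$T{\left(d \right)} = -141 - 4 d$ ($T{\left(d \right)} = - 4 d - 141 = -141 - 4 d$)
$\frac{c{\left(111 \right)}}{-439743} + \frac{T{\left(s{\left(-7 \right)} \right)}}{42423} = \frac{576}{-439743} + \frac{-141 - 4 \left(-7\right)^{2}}{42423} = 576 \left(- \frac{1}{439743}\right) + \left(-141 - 196\right) \frac{1}{42423} = - \frac{192}{146581} + \left(-141 - 196\right) \frac{1}{42423} = - \frac{192}{146581} - \frac{337}{42423} = - \frac{57543013}{6218405763}$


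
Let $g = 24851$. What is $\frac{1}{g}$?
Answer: $\frac{1}{24851} \approx 4.024 \cdot 10^{-5}$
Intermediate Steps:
$\frac{1}{g} = \frac{1}{24851}$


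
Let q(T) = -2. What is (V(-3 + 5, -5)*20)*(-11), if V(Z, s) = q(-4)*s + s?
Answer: -1100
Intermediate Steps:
V(Z, s) = -s (V(Z, s) = -2*s + s = -s)
(V(-3 + 5, -5)*20)*(-11) = (-1*(-5)*20)*(-11) = (5*20)*(-11) = 100*(-11) = -1100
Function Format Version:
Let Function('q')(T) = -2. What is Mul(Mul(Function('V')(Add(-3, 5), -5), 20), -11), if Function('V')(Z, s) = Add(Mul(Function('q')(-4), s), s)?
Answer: -1100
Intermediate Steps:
Function('V')(Z, s) = Mul(-1, s) (Function('V')(Z, s) = Add(Mul(-2, s), s) = Mul(-1, s))
Mul(Mul(Function('V')(Add(-3, 5), -5), 20), -11) = Mul(Mul(Mul(-1, -5), 20), -11) = Mul(Mul(5, 20), -11) = Mul(100, -11) = -1100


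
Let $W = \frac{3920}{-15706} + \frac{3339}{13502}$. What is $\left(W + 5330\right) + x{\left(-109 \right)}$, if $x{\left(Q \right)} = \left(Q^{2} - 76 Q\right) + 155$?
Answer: $\frac{2719700191147}{106031206} \approx 25650.0$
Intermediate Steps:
$x{\left(Q \right)} = 155 + Q^{2} - 76 Q$
$W = - \frac{242753}{106031206}$ ($W = 3920 \left(- \frac{1}{15706}\right) + 3339 \cdot \frac{1}{13502} = - \frac{1960}{7853} + \frac{3339}{13502} = - \frac{242753}{106031206} \approx -0.0022894$)
$\left(W + 5330\right) + x{\left(-109 \right)} = \left(- \frac{242753}{106031206} + 5330\right) + \left(155 + \left(-109\right)^{2} - -8284\right) = \frac{565146085227}{106031206} + \left(155 + 11881 + 8284\right) = \frac{565146085227}{106031206} + 20320 = \frac{2719700191147}{106031206}$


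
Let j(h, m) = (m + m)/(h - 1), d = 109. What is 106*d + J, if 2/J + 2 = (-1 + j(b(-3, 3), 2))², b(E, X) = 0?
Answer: 265744/23 ≈ 11554.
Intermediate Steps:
j(h, m) = 2*m/(-1 + h) (j(h, m) = (2*m)/(-1 + h) = 2*m/(-1 + h))
J = 2/23 (J = 2/(-2 + (-1 + 2*2/(-1 + 0))²) = 2/(-2 + (-1 + 2*2/(-1))²) = 2/(-2 + (-1 + 2*2*(-1))²) = 2/(-2 + (-1 - 4)²) = 2/(-2 + (-5)²) = 2/(-2 + 25) = 2/23 ≈ 0.086957)
106*d + J = 106*109 + 2/23 = 11554 + 2/23 = 265744/23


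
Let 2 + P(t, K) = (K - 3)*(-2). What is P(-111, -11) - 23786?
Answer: -23760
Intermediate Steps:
P(t, K) = 4 - 2*K (P(t, K) = -2 + (K - 3)*(-2) = -2 + (-3 + K)*(-2) = -2 + (6 - 2*K) = 4 - 2*K)
P(-111, -11) - 23786 = (4 - 2*(-11)) - 23786 = (4 + 22) - 23786 = 26 - 23786 = -23760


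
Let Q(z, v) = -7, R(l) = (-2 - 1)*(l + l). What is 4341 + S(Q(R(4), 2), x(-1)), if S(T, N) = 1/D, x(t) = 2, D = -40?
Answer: 173639/40 ≈ 4341.0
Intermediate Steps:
R(l) = -6*l
S(T, N) = -1/40 (S(T, N) = 1/(-40) = -1/40)
4341 + S(Q(R(4), 2), x(-1)) = 4341 - 1/40 = 173639/40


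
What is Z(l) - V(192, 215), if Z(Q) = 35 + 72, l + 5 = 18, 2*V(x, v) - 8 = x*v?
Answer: -20537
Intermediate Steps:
V(x, v) = 4 + v*x/2 (V(x, v) = 4 + (x*v)/2 = 4 + (v*x)/2 = 4 + v*x/2)
l = 13 (l = -5 + 18 = 13)
Z(Q) = 107
Z(l) - V(192, 215) = 107 - (4 + (1/2)*215*192) = 107 - (4 + 20640) = 107 - 1*20644 = 107 - 20644 = -20537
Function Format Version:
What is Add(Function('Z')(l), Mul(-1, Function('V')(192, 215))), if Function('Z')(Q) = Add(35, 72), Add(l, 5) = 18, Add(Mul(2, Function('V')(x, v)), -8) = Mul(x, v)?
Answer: -20537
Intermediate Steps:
Function('V')(x, v) = Add(4, Mul(Rational(1, 2), v, x)) (Function('V')(x, v) = Add(4, Mul(Rational(1, 2), Mul(x, v))) = Add(4, Mul(Rational(1, 2), Mul(v, x))) = Add(4, Mul(Rational(1, 2), v, x)))
l = 13 (l = Add(-5, 18) = 13)
Function('Z')(Q) = 107
Add(Function('Z')(l), Mul(-1, Function('V')(192, 215))) = Add(107, Mul(-1, Add(4, Mul(Rational(1, 2), 215, 192)))) = Add(107, Mul(-1, Add(4, 20640))) = Add(107, Mul(-1, 20644)) = Add(107, -20644) = -20537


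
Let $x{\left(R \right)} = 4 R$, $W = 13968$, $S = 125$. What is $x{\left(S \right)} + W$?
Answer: $14468$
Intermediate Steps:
$x{\left(S \right)} + W = 4 \cdot 125 + 13968 = 500 + 13968 = 14468$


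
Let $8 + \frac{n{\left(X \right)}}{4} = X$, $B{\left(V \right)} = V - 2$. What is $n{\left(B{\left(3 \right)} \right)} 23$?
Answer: $-644$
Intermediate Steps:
$B{\left(V \right)} = -2 + V$
$n{\left(X \right)} = -32 + 4 X$
$n{\left(B{\left(3 \right)} \right)} 23 = \left(-32 + 4 \left(-2 + 3\right)\right) 23 = \left(-32 + 4 \cdot 1\right) 23 = \left(-32 + 4\right) 23 = \left(-28\right) 23 = -644$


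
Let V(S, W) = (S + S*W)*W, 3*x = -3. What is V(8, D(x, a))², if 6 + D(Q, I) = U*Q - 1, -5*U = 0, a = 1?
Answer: 112896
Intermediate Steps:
x = -1 (x = (⅓)*(-3) = -1)
U = 0 (U = -⅕*0 = 0)
D(Q, I) = -7 (D(Q, I) = -6 + (0*Q - 1) = -6 + (0 - 1) = -6 - 1 = -7)
V(S, W) = W*(S + S*W)
V(8, D(x, a))² = (8*(-7)*(1 - 7))² = (8*(-7)*(-6))² = 336² = 112896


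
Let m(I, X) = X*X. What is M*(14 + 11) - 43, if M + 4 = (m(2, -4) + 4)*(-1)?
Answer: -643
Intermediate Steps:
m(I, X) = X²
M = -24 (M = -4 + ((-4)² + 4)*(-1) = -4 + (16 + 4)*(-1) = -4 + 20*(-1) = -4 - 20 = -24)
M*(14 + 11) - 43 = -24*(14 + 11) - 43 = -24*25 - 43 = -600 - 43 = -643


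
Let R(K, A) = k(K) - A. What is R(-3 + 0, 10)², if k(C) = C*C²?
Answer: 1369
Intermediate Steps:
k(C) = C³
R(K, A) = K³ - A
R(-3 + 0, 10)² = ((-3 + 0)³ - 1*10)² = ((-3)³ - 10)² = (-27 - 10)² = (-37)² = 1369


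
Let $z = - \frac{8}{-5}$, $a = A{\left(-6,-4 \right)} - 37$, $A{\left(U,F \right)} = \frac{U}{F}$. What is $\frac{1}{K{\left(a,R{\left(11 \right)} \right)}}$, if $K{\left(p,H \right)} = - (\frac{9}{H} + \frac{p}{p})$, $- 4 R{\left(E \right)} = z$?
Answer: $\frac{2}{43} \approx 0.046512$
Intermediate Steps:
$a = - \frac{71}{2}$ ($a = - \frac{6}{-4} - 37 = \left(-6\right) \left(- \frac{1}{4}\right) - 37 = \frac{3}{2} - 37 = - \frac{71}{2} \approx -35.5$)
$z = \frac{8}{5}$ ($z = \left(-8\right) \left(- \frac{1}{5}\right) = \frac{8}{5} \approx 1.6$)
$R{\left(E \right)} = - \frac{2}{5}$ ($R{\left(E \right)} = \left(- \frac{1}{4}\right) \frac{8}{5} = - \frac{2}{5}$)
$K{\left(p,H \right)} = -1 - \frac{9}{H}$ ($K{\left(p,H \right)} = - (\frac{9}{H} + 1) = - (1 + \frac{9}{H}) = -1 - \frac{9}{H}$)
$\frac{1}{K{\left(a,R{\left(11 \right)} \right)}} = \frac{1}{\frac{1}{- \frac{2}{5}} \left(-9 - - \frac{2}{5}\right)} = \frac{1}{\left(- \frac{5}{2}\right) \left(-9 + \frac{2}{5}\right)} = \frac{1}{\left(- \frac{5}{2}\right) \left(- \frac{43}{5}\right)} = \frac{1}{\frac{43}{2}} = \frac{2}{43}$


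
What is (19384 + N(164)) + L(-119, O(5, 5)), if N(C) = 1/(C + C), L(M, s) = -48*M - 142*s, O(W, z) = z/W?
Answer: 8184913/328 ≈ 24954.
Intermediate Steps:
L(M, s) = -142*s - 48*M
N(C) = 1/(2*C)
(19384 + N(164)) + L(-119, O(5, 5)) = (19384 + (1/2)/164) + (-710/5 - 48*(-119)) = (19384 + (1/2)*(1/164)) + (-710/5 + 5712) = (19384 + 1/328) + (-142*1 + 5712) = 6357953/328 + (-142 + 5712) = 6357953/328 + 5570 = 8184913/328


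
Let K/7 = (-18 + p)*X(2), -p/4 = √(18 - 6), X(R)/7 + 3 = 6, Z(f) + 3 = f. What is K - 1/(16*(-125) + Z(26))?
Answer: -5231141/1977 - 1176*√3 ≈ -4682.9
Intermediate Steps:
Z(f) = -3 + f
X(R) = 21 (X(R) = -21 + 7*6 = -21 + 42 = 21)
p = -8*√3 (p = -4*√(18 - 6) = -8*√3 ≈ -13.856)
K = -2646 - 1176*√3 (K = 7*((-18 - 8*√3)*21) = 7*(-378 - 168*√3) = -2646 - 1176*√3 ≈ -4682.9)
K - 1/(16*(-125) + Z(26)) = (-2646 - 1176*√3) - 1/(16*(-125) + (-3 + 26)) = (-2646 - 1176*√3) - 1/(-2000 + 23) = (-2646 - 1176*√3) - 1/(-1977) = (-2646 - 1176*√3) - 1*(-1/1977) = (-2646 - 1176*√3) + 1/1977 = -5231141/1977 - 1176*√3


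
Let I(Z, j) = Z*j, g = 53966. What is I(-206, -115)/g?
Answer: 11845/26983 ≈ 0.43898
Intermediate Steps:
I(-206, -115)/g = -206*(-115)/53966 = 23690*(1/53966) = 11845/26983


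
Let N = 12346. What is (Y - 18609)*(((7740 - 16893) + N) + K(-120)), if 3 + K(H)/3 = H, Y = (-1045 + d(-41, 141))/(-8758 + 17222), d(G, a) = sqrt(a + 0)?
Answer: -55600190213/1058 + 353*sqrt(141)/1058 ≈ -5.2552e+7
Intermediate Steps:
d(G, a) = sqrt(a)
Y = -1045/8464 + sqrt(141)/8464 (Y = (-1045 + sqrt(141))/(-8758 + 17222) = (-1045 + sqrt(141))/8464 = (-1045 + sqrt(141))*(1/8464) = -1045/8464 + sqrt(141)/8464 ≈ -0.12206)
K(H) = -9 + 3*H
(Y - 18609)*(((7740 - 16893) + N) + K(-120)) = ((-1045/8464 + sqrt(141)/8464) - 18609)*(((7740 - 16893) + 12346) + (-9 + 3*(-120))) = (-157507621/8464 + sqrt(141)/8464)*((-9153 + 12346) + (-9 - 360)) = (-157507621/8464 + sqrt(141)/8464)*(3193 - 369) = (-157507621/8464 + sqrt(141)/8464)*2824 = -55600190213/1058 + 353*sqrt(141)/1058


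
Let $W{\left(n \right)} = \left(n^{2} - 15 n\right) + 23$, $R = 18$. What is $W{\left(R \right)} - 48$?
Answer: $29$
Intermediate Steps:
$W{\left(n \right)} = 23 + n^{2} - 15 n$
$W{\left(R \right)} - 48 = \left(23 + 18^{2} - 270\right) - 48 = \left(23 + 324 - 270\right) - 48 = 77 - 48 = 29$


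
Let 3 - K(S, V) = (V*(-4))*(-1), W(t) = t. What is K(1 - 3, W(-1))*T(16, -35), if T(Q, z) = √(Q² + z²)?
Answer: 7*√1481 ≈ 269.39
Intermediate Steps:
K(S, V) = 3 - 4*V (K(S, V) = 3 - V*(-4)*(-1) = 3 - (-4*V)*(-1) = 3 - 4*V)
K(1 - 3, W(-1))*T(16, -35) = (3 - 4*(-1))*√(16² + (-35)²) = (3 + 4)*√(256 + 1225) = 7*√1481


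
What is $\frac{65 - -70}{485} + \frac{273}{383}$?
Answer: $\frac{36822}{37151} \approx 0.99114$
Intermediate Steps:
$\frac{65 - -70}{485} + \frac{273}{383} = \left(65 + 70\right) \frac{1}{485} + 273 \cdot \frac{1}{383} = 135 \cdot \frac{1}{485} + \frac{273}{383} = \frac{27}{97} + \frac{273}{383} = \frac{36822}{37151}$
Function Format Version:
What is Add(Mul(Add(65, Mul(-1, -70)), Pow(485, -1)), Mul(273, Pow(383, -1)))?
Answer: Rational(36822, 37151) ≈ 0.99114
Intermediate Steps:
Add(Mul(Add(65, Mul(-1, -70)), Pow(485, -1)), Mul(273, Pow(383, -1))) = Add(Mul(Add(65, 70), Rational(1, 485)), Mul(273, Rational(1, 383))) = Add(Mul(135, Rational(1, 485)), Rational(273, 383)) = Add(Rational(27, 97), Rational(273, 383)) = Rational(36822, 37151)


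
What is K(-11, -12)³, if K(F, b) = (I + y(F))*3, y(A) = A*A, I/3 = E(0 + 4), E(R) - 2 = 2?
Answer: 63521199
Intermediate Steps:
E(R) = 4 (E(R) = 2 + 2 = 4)
I = 12 (I = 3*4 = 12)
y(A) = A²
K(F, b) = 36 + 3*F² (K(F, b) = (12 + F²)*3 = 36 + 3*F²)
K(-11, -12)³ = (36 + 3*(-11)²)³ = (36 + 3*121)³ = (36 + 363)³ = 399³ = 63521199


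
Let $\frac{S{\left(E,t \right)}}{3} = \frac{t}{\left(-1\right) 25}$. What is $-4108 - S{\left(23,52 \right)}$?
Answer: $- \frac{102544}{25} \approx -4101.8$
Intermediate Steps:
$S{\left(E,t \right)} = - \frac{3 t}{25}$ ($S{\left(E,t \right)} = 3 \frac{t}{\left(-1\right) 25} = 3 \frac{t}{-25} = 3 t \left(- \frac{1}{25}\right) = 3 \left(- \frac{t}{25}\right) = - \frac{3 t}{25}$)
$-4108 - S{\left(23,52 \right)} = -4108 - \left(- \frac{3}{25}\right) 52 = -4108 - - \frac{156}{25} = -4108 + \frac{156}{25} = - \frac{102544}{25}$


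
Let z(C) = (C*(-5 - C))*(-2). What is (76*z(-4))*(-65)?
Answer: 39520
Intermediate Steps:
z(C) = -2*C*(-5 - C)
(76*z(-4))*(-65) = (76*(2*(-4)*(5 - 4)))*(-65) = (76*(2*(-4)*1))*(-65) = (76*(-8))*(-65) = -608*(-65) = 39520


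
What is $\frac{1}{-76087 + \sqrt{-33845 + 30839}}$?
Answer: $- \frac{76087}{5789234575} - \frac{3 i \sqrt{334}}{5789234575} \approx -1.3143 \cdot 10^{-5} - 9.4705 \cdot 10^{-9} i$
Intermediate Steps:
$\frac{1}{-76087 + \sqrt{-33845 + 30839}} = \frac{1}{-76087 + \sqrt{-3006}} = \frac{1}{-76087 + 3 i \sqrt{334}}$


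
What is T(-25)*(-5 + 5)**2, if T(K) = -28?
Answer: 0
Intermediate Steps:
T(-25)*(-5 + 5)**2 = -28*(-5 + 5)**2 = -28*0**2 = -28*0 = 0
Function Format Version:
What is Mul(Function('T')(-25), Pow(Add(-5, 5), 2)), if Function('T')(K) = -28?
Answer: 0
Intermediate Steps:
Mul(Function('T')(-25), Pow(Add(-5, 5), 2)) = Mul(-28, Pow(Add(-5, 5), 2)) = Mul(-28, Pow(0, 2)) = Mul(-28, 0) = 0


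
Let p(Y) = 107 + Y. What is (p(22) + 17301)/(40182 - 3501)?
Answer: 5810/12227 ≈ 0.47518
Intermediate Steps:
(p(22) + 17301)/(40182 - 3501) = ((107 + 22) + 17301)/(40182 - 3501) = (129 + 17301)/36681 = 17430*(1/36681) = 5810/12227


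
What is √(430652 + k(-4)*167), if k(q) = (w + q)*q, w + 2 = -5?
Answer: 20*√1095 ≈ 661.82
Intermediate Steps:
w = -7 (w = -2 - 5 = -7)
k(q) = q*(-7 + q) (k(q) = (-7 + q)*q = q*(-7 + q))
√(430652 + k(-4)*167) = √(430652 - 4*(-7 - 4)*167) = √(430652 - 4*(-11)*167) = √(430652 + 44*167) = √(430652 + 7348) = √438000 = 20*√1095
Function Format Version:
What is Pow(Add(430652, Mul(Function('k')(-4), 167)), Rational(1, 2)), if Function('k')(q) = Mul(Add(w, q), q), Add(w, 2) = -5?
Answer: Mul(20, Pow(1095, Rational(1, 2))) ≈ 661.82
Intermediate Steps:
w = -7 (w = Add(-2, -5) = -7)
Function('k')(q) = Mul(q, Add(-7, q)) (Function('k')(q) = Mul(Add(-7, q), q) = Mul(q, Add(-7, q)))
Pow(Add(430652, Mul(Function('k')(-4), 167)), Rational(1, 2)) = Pow(Add(430652, Mul(Mul(-4, Add(-7, -4)), 167)), Rational(1, 2)) = Pow(Add(430652, Mul(Mul(-4, -11), 167)), Rational(1, 2)) = Pow(Add(430652, Mul(44, 167)), Rational(1, 2)) = Pow(Add(430652, 7348), Rational(1, 2)) = Pow(438000, Rational(1, 2)) = Mul(20, Pow(1095, Rational(1, 2)))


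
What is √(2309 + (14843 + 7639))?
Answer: √24791 ≈ 157.45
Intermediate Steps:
√(2309 + (14843 + 7639)) = √(2309 + 22482) = √24791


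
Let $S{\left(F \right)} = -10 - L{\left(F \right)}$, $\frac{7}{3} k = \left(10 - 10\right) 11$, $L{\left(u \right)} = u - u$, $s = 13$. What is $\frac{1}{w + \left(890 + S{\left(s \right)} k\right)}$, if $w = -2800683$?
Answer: $- \frac{1}{2799793} \approx -3.5717 \cdot 10^{-7}$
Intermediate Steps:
$L{\left(u \right)} = 0$
$k = 0$ ($k = \frac{3 \left(10 - 10\right) 11}{7} = \frac{3 \cdot 0 \cdot 11}{7} = \frac{3}{7} \cdot 0 = 0$)
$S{\left(F \right)} = -10$ ($S{\left(F \right)} = -10 - 0 = -10 + 0 = -10$)
$\frac{1}{w + \left(890 + S{\left(s \right)} k\right)} = \frac{1}{-2800683 + \left(890 - 0\right)} = \frac{1}{-2800683 + \left(890 + 0\right)} = \frac{1}{-2800683 + 890} = \frac{1}{-2799793} = - \frac{1}{2799793}$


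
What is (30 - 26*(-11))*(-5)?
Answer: -1580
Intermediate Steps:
(30 - 26*(-11))*(-5) = (30 + 286)*(-5) = 316*(-5) = -1580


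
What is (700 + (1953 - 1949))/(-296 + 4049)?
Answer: 704/3753 ≈ 0.18758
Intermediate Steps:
(700 + (1953 - 1949))/(-296 + 4049) = (700 + 4)/3753 = 704*(1/3753) = 704/3753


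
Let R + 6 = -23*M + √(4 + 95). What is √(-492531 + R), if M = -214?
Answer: √(-487615 + 3*√11) ≈ 698.29*I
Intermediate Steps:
R = 4916 + 3*√11 (R = -6 + (-23*(-214) + √(4 + 95)) = -6 + (4922 + √99) = -6 + (4922 + 3*√11) = 4916 + 3*√11 ≈ 4926.0)
√(-492531 + R) = √(-492531 + (4916 + 3*√11)) = √(-487615 + 3*√11)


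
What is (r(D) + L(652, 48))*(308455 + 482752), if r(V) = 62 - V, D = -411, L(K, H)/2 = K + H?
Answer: 1481930711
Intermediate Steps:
L(K, H) = 2*H + 2*K (L(K, H) = 2*(K + H) = 2*(H + K) = 2*H + 2*K)
(r(D) + L(652, 48))*(308455 + 482752) = ((62 - 1*(-411)) + (2*48 + 2*652))*(308455 + 482752) = ((62 + 411) + (96 + 1304))*791207 = (473 + 1400)*791207 = 1873*791207 = 1481930711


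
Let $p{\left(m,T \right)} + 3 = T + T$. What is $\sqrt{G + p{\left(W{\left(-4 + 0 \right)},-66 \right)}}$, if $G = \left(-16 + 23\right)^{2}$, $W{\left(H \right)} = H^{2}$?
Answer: $i \sqrt{86} \approx 9.2736 i$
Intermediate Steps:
$G = 49$ ($G = 7^{2} = 49$)
$p{\left(m,T \right)} = -3 + 2 T$ ($p{\left(m,T \right)} = -3 + \left(T + T\right) = -3 + 2 T$)
$\sqrt{G + p{\left(W{\left(-4 + 0 \right)},-66 \right)}} = \sqrt{49 + \left(-3 + 2 \left(-66\right)\right)} = \sqrt{49 - 135} = \sqrt{-86} = i \sqrt{86}$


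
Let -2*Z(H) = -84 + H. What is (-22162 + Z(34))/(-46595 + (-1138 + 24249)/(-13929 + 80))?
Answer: 27870483/58665206 ≈ 0.47508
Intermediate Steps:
Z(H) = 42 - H/2 (Z(H) = -(-84 + H)/2 = 42 - H/2)
(-22162 + Z(34))/(-46595 + (-1138 + 24249)/(-13929 + 80)) = (-22162 + (42 - 1/2*34))/(-46595 + (-1138 + 24249)/(-13929 + 80)) = (-22162 + (42 - 17))/(-46595 + 23111/(-13849)) = (-22162 + 25)/(-46595 + 23111*(-1/13849)) = -22137/(-46595 - 2101/1259) = -22137/(-58665206/1259) = -22137*(-1259/58665206) = 27870483/58665206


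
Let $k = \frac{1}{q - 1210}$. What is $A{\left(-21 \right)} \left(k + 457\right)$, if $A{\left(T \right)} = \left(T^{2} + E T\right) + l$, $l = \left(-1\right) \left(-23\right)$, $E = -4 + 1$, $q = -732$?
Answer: $\frac{467708811}{1942} \approx 2.4084 \cdot 10^{5}$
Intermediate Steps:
$E = -3$
$l = 23$
$A{\left(T \right)} = 23 + T^{2} - 3 T$ ($A{\left(T \right)} = \left(T^{2} - 3 T\right) + 23 = 23 + T^{2} - 3 T$)
$k = - \frac{1}{1942}$ ($k = \frac{1}{-732 - 1210} = \frac{1}{-1942} = - \frac{1}{1942} \approx -0.00051493$)
$A{\left(-21 \right)} \left(k + 457\right) = \left(23 + \left(-21\right)^{2} - -63\right) \left(- \frac{1}{1942} + 457\right) = \left(23 + 441 + 63\right) \frac{887493}{1942} = 527 \cdot \frac{887493}{1942} = \frac{467708811}{1942}$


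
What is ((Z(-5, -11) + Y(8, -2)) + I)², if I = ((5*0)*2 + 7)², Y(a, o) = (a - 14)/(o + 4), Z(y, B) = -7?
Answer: 1521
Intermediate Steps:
Y(a, o) = (-14 + a)/(4 + o)
I = 49 (I = (0*2 + 7)² = (0 + 7)² = 7² = 49)
((Z(-5, -11) + Y(8, -2)) + I)² = ((-7 + (-14 + 8)/(4 - 2)) + 49)² = ((-7 - 6/2) + 49)² = ((-7 + (½)*(-6)) + 49)² = ((-7 - 3) + 49)² = (-10 + 49)² = 39² = 1521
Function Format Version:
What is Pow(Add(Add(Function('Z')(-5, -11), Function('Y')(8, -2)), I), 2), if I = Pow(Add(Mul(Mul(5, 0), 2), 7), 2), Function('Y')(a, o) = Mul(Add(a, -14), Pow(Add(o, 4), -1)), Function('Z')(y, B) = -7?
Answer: 1521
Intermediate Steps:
Function('Y')(a, o) = Mul(Pow(Add(4, o), -1), Add(-14, a)) (Function('Y')(a, o) = Mul(Add(-14, a), Pow(Add(4, o), -1)) = Mul(Pow(Add(4, o), -1), Add(-14, a)))
I = 49 (I = Pow(Add(Mul(0, 2), 7), 2) = Pow(Add(0, 7), 2) = Pow(7, 2) = 49)
Pow(Add(Add(Function('Z')(-5, -11), Function('Y')(8, -2)), I), 2) = Pow(Add(Add(-7, Mul(Pow(Add(4, -2), -1), Add(-14, 8))), 49), 2) = Pow(Add(Add(-7, Mul(Pow(2, -1), -6)), 49), 2) = Pow(Add(Add(-7, Mul(Rational(1, 2), -6)), 49), 2) = Pow(Add(Add(-7, -3), 49), 2) = Pow(Add(-10, 49), 2) = Pow(39, 2) = 1521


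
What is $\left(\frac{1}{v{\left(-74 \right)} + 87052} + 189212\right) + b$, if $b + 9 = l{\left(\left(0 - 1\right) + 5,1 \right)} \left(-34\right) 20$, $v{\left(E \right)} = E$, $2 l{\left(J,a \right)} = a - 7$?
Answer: $\frac{16633933655}{86978} \approx 1.9124 \cdot 10^{5}$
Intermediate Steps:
$l{\left(J,a \right)} = - \frac{7}{2} + \frac{a}{2}$ ($l{\left(J,a \right)} = \frac{a - 7}{2} = \frac{-7 + a}{2} = - \frac{7}{2} + \frac{a}{2}$)
$b = 2031$ ($b = -9 + \left(- \frac{7}{2} + \frac{1}{2} \cdot 1\right) \left(-34\right) 20 = -9 + \left(- \frac{7}{2} + \frac{1}{2}\right) \left(-34\right) 20 = -9 + \left(-3\right) \left(-34\right) 20 = -9 + 102 \cdot 20 = -9 + 2040 = 2031$)
$\left(\frac{1}{v{\left(-74 \right)} + 87052} + 189212\right) + b = \left(\frac{1}{-74 + 87052} + 189212\right) + 2031 = \left(\frac{1}{86978} + 189212\right) + 2031 = \frac{16457281337}{86978} + 2031 = \frac{16633933655}{86978}$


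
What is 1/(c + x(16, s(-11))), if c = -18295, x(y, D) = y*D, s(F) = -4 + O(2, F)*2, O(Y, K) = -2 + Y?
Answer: -1/18359 ≈ -5.4469e-5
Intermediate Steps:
s(F) = -4 (s(F) = -4 + (-2 + 2)*2 = -4 + 0*2 = -4 + 0 = -4)
x(y, D) = D*y
1/(c + x(16, s(-11))) = 1/(-18295 - 4*16) = 1/(-18295 - 64) = 1/(-18359) = -1/18359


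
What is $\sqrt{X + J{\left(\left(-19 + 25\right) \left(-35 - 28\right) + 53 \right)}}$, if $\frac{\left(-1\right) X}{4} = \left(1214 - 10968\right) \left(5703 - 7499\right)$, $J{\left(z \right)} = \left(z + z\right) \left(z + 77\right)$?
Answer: $4 i \sqrt{4369471} \approx 8361.3 i$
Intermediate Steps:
$J{\left(z \right)} = 2 z \left(77 + z\right)$
$X = -70072736$ ($X = - 4 \left(1214 - 10968\right) \left(5703 - 7499\right) = - 4 \left(\left(-9754\right) \left(-1796\right)\right) = \left(-4\right) 17518184 = -70072736$)
$\sqrt{X + J{\left(\left(-19 + 25\right) \left(-35 - 28\right) + 53 \right)}} = \sqrt{-70072736 + 2 \left(\left(-19 + 25\right) \left(-35 - 28\right) + 53\right) \left(77 + \left(\left(-19 + 25\right) \left(-35 - 28\right) + 53\right)\right)} = \sqrt{-70072736 + 2 \left(6 \left(-63\right) + 53\right) \left(77 + \left(6 \left(-63\right) + 53\right)\right)} = \sqrt{-70072736 + 2 \left(-378 + 53\right) \left(77 + \left(-378 + 53\right)\right)} = \sqrt{-70072736 + 2 \left(-325\right) \left(77 - 325\right)} = \sqrt{-70072736 + 2 \left(-325\right) \left(-248\right)} = \sqrt{-70072736 + 161200} = \sqrt{-69911536} = 4 i \sqrt{4369471}$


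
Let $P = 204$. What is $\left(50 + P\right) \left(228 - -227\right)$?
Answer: $115570$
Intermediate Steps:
$\left(50 + P\right) \left(228 - -227\right) = \left(50 + 204\right) \left(228 - -227\right) = 254 \left(228 + 227\right) = 254 \cdot 455 = 115570$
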